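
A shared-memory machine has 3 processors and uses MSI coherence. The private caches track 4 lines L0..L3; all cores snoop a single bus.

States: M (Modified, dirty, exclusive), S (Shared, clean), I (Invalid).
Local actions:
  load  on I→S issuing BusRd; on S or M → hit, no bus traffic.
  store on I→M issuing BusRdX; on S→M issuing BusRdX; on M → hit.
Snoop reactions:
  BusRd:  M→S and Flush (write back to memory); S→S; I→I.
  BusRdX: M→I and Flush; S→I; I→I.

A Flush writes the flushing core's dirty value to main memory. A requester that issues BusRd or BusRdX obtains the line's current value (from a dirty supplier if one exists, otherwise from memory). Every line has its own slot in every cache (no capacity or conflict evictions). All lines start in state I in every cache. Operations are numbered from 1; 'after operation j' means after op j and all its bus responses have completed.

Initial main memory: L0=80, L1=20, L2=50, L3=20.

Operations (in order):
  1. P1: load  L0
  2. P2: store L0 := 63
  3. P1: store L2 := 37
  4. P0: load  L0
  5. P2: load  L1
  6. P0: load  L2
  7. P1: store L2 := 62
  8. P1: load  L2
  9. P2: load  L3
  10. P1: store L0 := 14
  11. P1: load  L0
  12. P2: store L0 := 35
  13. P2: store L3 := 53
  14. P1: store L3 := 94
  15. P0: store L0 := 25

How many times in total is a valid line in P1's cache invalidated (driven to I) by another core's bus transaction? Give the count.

invalidations = 2

[1] P1: load  L0 | P0:I, P1:S(80), P2:I | bus: BusRd
[2] P2: store L0 := 63 | P0:I, P1:I, P2:M(63) | bus: BusRdX
[3] P1: store L2 := 37 | P0:I, P1:M(37), P2:I | bus: BusRdX
[4] P0: load  L0 | P0:S(63), P1:I, P2:S(63) | bus: BusRd,Flush
[5] P2: load  L1 | P0:I, P1:I, P2:S(20) | bus: BusRd
[6] P0: load  L2 | P0:S(37), P1:S(37), P2:I | bus: BusRd,Flush
[7] P1: store L2 := 62 | P0:I, P1:M(62), P2:I | bus: BusRdX
[8] P1: load  L2 | P0:I, P1:M(62), P2:I | bus: none
[9] P2: load  L3 | P0:I, P1:I, P2:S(20) | bus: BusRd
[10] P1: store L0 := 14 | P0:I, P1:M(14), P2:I | bus: BusRdX
[11] P1: load  L0 | P0:I, P1:M(14), P2:I | bus: none
[12] P2: store L0 := 35 | P0:I, P1:I, P2:M(35) | bus: BusRdX,Flush
[13] P2: store L3 := 53 | P0:I, P1:I, P2:M(53) | bus: BusRdX
[14] P1: store L3 := 94 | P0:I, P1:M(94), P2:I | bus: BusRdX,Flush
[15] P0: store L0 := 25 | P0:M(25), P1:I, P2:I | bus: BusRdX,Flush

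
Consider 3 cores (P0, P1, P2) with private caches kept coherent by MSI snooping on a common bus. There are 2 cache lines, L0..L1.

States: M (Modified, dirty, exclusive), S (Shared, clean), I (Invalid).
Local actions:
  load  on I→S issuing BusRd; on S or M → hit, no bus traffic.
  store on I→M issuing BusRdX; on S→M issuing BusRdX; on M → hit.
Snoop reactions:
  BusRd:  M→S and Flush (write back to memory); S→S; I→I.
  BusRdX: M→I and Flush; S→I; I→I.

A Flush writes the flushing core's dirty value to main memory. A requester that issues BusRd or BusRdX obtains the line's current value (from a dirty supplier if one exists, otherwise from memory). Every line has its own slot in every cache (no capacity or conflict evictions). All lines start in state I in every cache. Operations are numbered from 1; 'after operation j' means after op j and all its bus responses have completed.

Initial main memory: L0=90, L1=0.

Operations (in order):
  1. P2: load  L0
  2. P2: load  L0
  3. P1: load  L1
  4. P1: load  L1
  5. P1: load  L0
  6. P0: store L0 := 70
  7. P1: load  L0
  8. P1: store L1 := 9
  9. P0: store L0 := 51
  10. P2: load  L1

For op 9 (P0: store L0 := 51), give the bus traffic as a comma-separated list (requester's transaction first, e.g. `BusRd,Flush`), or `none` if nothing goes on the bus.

bus = BusRdX

[1] P2: load  L0 | P0:I, P1:I, P2:S(90) | bus: BusRd
[2] P2: load  L0 | P0:I, P1:I, P2:S(90) | bus: none
[3] P1: load  L1 | P0:I, P1:S(0), P2:I | bus: BusRd
[4] P1: load  L1 | P0:I, P1:S(0), P2:I | bus: none
[5] P1: load  L0 | P0:I, P1:S(90), P2:S(90) | bus: BusRd
[6] P0: store L0 := 70 | P0:M(70), P1:I, P2:I | bus: BusRdX
[7] P1: load  L0 | P0:S(70), P1:S(70), P2:I | bus: BusRd,Flush
[8] P1: store L1 := 9 | P0:I, P1:M(9), P2:I | bus: BusRdX
[9] P0: store L0 := 51 | P0:M(51), P1:I, P2:I | bus: BusRdX
[10] P2: load  L1 | P0:I, P1:S(9), P2:S(9) | bus: BusRd,Flush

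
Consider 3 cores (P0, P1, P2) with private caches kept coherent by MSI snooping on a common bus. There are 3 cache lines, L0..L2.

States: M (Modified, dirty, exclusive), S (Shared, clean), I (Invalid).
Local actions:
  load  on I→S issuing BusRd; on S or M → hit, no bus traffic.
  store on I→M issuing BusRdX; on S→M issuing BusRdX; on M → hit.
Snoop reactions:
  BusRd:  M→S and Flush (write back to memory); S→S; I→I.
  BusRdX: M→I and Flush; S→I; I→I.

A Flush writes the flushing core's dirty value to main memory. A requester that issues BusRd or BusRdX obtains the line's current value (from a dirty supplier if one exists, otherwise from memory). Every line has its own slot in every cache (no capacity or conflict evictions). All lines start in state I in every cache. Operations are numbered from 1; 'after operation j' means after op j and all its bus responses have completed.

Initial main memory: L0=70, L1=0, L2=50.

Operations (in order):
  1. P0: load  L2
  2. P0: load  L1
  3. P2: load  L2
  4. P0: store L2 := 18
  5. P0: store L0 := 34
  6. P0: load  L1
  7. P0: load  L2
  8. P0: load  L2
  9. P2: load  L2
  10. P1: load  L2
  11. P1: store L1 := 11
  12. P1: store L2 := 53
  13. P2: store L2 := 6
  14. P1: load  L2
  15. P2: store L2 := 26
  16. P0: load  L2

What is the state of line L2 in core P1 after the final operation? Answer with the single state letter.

step 1: P0: load  L2  ⟶  SII  (L2)  txn=BusRd  M[L2]=50
step 2: P0: load  L1  ⟶  SII  (L1)  txn=BusRd  M[L1]=0
step 3: P2: load  L2  ⟶  SIS  (L2)  txn=BusRd  M[L2]=50
step 4: P0: store L2 := 18  ⟶  MII  (L2)  txn=BusRdX  M[L2]=50
step 5: P0: store L0 := 34  ⟶  MII  (L0)  txn=BusRdX  M[L0]=70
step 6: P0: load  L1  ⟶  SII  (L1)  txn=∅  M[L1]=0
step 7: P0: load  L2  ⟶  MII  (L2)  txn=∅  M[L2]=50
step 8: P0: load  L2  ⟶  MII  (L2)  txn=∅  M[L2]=50
step 9: P2: load  L2  ⟶  SIS  (L2)  txn=BusRd+Flush  M[L2]=18
step 10: P1: load  L2  ⟶  SSS  (L2)  txn=BusRd  M[L2]=18
step 11: P1: store L1 := 11  ⟶  IMI  (L1)  txn=BusRdX  M[L1]=0
step 12: P1: store L2 := 53  ⟶  IMI  (L2)  txn=BusRdX  M[L2]=18
step 13: P2: store L2 := 6  ⟶  IIM  (L2)  txn=BusRdX+Flush  M[L2]=53
step 14: P1: load  L2  ⟶  ISS  (L2)  txn=BusRd+Flush  M[L2]=6
step 15: P2: store L2 := 26  ⟶  IIM  (L2)  txn=BusRdX  M[L2]=6
step 16: P0: load  L2  ⟶  SIS  (L2)  txn=BusRd+Flush  M[L2]=26

state = I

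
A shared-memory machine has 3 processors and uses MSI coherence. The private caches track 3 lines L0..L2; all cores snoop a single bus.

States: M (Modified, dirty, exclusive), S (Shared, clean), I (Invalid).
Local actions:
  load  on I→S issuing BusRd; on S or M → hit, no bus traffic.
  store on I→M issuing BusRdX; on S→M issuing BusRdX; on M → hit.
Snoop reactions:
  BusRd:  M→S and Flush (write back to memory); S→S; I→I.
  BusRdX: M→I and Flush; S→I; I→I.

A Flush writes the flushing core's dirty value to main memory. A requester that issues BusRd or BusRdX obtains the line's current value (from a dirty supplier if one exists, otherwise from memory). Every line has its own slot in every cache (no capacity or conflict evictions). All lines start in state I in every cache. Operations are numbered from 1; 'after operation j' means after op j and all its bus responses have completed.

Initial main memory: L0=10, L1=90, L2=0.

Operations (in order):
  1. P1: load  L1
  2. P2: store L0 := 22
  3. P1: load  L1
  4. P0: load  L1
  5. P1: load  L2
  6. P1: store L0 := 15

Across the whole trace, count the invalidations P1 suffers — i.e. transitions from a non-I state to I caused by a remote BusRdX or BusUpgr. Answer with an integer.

  op1 P1: load  L1 → I/S/I on L1; bus BusRd; mem=90
  op2 P2: store L0 := 22 → I/I/M on L0; bus BusRdX; mem=10
  op3 P1: load  L1 → I/S/I on L1; bus (none); mem=90
  op4 P0: load  L1 → S/S/I on L1; bus BusRd; mem=90
  op5 P1: load  L2 → I/S/I on L2; bus BusRd; mem=0
  op6 P1: store L0 := 15 → I/M/I on L0; bus BusRdX Flush; mem=22

invalidations = 0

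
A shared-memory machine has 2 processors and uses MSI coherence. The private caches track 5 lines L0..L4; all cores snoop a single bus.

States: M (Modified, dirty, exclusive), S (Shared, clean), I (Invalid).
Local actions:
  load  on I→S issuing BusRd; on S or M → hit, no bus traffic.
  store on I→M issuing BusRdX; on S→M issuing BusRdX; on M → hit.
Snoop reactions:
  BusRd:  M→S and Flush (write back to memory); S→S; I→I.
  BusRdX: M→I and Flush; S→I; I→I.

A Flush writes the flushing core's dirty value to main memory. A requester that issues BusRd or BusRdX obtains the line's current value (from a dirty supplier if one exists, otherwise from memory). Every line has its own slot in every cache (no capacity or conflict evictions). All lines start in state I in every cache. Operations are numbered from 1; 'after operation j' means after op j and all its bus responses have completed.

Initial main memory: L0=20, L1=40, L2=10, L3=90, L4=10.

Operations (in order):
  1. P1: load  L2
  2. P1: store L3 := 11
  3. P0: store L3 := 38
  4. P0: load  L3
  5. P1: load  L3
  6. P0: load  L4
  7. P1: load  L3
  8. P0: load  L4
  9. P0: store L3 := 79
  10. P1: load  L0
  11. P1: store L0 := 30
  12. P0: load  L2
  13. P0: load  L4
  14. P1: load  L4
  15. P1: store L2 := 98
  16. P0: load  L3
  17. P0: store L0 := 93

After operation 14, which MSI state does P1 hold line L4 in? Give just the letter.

1. P1: load  L2  bus=[BusRd]  L2: P0=I P1=S  mem[L2]=10
2. P1: store L3 := 11  bus=[BusRdX]  L3: P0=I P1=M  mem[L3]=90
3. P0: store L3 := 38  bus=[BusRdX,Flush]  L3: P0=M P1=I  mem[L3]=11
4. P0: load  L3  bus=[-]  L3: P0=M P1=I  mem[L3]=11
5. P1: load  L3  bus=[BusRd,Flush]  L3: P0=S P1=S  mem[L3]=38
6. P0: load  L4  bus=[BusRd]  L4: P0=S P1=I  mem[L4]=10
7. P1: load  L3  bus=[-]  L3: P0=S P1=S  mem[L3]=38
8. P0: load  L4  bus=[-]  L4: P0=S P1=I  mem[L4]=10
9. P0: store L3 := 79  bus=[BusRdX]  L3: P0=M P1=I  mem[L3]=38
10. P1: load  L0  bus=[BusRd]  L0: P0=I P1=S  mem[L0]=20
11. P1: store L0 := 30  bus=[BusRdX]  L0: P0=I P1=M  mem[L0]=20
12. P0: load  L2  bus=[BusRd]  L2: P0=S P1=S  mem[L2]=10
13. P0: load  L4  bus=[-]  L4: P0=S P1=I  mem[L4]=10
14. P1: load  L4  bus=[BusRd]  L4: P0=S P1=S  mem[L4]=10
15. P1: store L2 := 98  bus=[BusRdX]  L2: P0=I P1=M  mem[L2]=10
16. P0: load  L3  bus=[-]  L3: P0=M P1=I  mem[L3]=38
17. P0: store L0 := 93  bus=[BusRdX,Flush]  L0: P0=M P1=I  mem[L0]=30

state = S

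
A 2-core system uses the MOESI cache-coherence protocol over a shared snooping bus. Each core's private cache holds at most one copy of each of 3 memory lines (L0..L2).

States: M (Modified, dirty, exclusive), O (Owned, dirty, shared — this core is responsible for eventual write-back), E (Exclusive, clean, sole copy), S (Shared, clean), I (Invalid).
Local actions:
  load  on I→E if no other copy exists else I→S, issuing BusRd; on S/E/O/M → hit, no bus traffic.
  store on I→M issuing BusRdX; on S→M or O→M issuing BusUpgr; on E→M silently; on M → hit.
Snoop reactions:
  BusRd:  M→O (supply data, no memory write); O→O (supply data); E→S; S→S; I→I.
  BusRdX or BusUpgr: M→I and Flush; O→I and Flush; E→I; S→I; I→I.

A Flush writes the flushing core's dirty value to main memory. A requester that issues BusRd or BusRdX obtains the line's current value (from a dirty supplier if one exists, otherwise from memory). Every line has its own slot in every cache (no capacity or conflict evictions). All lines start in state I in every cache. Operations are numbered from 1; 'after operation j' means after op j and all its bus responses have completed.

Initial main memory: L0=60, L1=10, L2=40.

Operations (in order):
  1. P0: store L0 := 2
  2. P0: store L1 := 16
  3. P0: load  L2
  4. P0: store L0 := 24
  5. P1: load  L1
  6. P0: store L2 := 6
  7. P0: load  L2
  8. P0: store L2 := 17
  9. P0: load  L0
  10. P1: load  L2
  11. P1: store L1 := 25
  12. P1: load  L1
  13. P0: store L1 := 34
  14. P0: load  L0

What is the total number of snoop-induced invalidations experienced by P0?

invalidations = 1

step 1: P0: store L0 := 2  ⟶  MI  (L0)  txn=BusRdX  M[L0]=60
step 2: P0: store L1 := 16  ⟶  MI  (L1)  txn=BusRdX  M[L1]=10
step 3: P0: load  L2  ⟶  EI  (L2)  txn=BusRd  M[L2]=40
step 4: P0: store L0 := 24  ⟶  MI  (L0)  txn=∅  M[L0]=60
step 5: P1: load  L1  ⟶  OS  (L1)  txn=BusRd  M[L1]=10
step 6: P0: store L2 := 6  ⟶  MI  (L2)  txn=∅  M[L2]=40
step 7: P0: load  L2  ⟶  MI  (L2)  txn=∅  M[L2]=40
step 8: P0: store L2 := 17  ⟶  MI  (L2)  txn=∅  M[L2]=40
step 9: P0: load  L0  ⟶  MI  (L0)  txn=∅  M[L0]=60
step 10: P1: load  L2  ⟶  OS  (L2)  txn=BusRd  M[L2]=40
step 11: P1: store L1 := 25  ⟶  IM  (L1)  txn=BusUpgr+Flush  M[L1]=16
step 12: P1: load  L1  ⟶  IM  (L1)  txn=∅  M[L1]=16
step 13: P0: store L1 := 34  ⟶  MI  (L1)  txn=BusRdX+Flush  M[L1]=25
step 14: P0: load  L0  ⟶  MI  (L0)  txn=∅  M[L0]=60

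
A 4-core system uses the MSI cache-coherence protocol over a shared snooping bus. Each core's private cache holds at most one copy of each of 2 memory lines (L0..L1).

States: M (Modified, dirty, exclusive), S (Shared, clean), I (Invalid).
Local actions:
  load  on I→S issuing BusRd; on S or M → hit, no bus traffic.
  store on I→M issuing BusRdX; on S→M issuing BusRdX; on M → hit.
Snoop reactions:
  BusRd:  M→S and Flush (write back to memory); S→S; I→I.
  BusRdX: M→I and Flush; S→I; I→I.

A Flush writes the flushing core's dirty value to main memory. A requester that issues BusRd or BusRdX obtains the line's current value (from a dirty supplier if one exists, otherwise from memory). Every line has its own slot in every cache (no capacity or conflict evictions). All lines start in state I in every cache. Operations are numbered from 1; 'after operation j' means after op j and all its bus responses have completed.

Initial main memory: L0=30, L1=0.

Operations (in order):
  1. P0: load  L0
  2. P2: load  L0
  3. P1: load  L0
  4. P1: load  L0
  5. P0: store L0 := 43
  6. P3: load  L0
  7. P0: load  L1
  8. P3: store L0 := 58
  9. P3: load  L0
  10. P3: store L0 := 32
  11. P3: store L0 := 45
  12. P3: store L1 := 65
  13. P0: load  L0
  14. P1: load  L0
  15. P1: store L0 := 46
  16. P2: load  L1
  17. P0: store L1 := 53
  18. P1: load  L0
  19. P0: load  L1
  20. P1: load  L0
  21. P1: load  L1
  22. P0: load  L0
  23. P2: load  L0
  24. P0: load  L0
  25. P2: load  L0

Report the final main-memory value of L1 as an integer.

  op1 P0: load  L0 → S/I/I/I on L0; bus BusRd; mem=30
  op2 P2: load  L0 → S/I/S/I on L0; bus BusRd; mem=30
  op3 P1: load  L0 → S/S/S/I on L0; bus BusRd; mem=30
  op4 P1: load  L0 → S/S/S/I on L0; bus (none); mem=30
  op5 P0: store L0 := 43 → M/I/I/I on L0; bus BusRdX; mem=30
  op6 P3: load  L0 → S/I/I/S on L0; bus BusRd Flush; mem=43
  op7 P0: load  L1 → S/I/I/I on L1; bus BusRd; mem=0
  op8 P3: store L0 := 58 → I/I/I/M on L0; bus BusRdX; mem=43
  op9 P3: load  L0 → I/I/I/M on L0; bus (none); mem=43
  op10 P3: store L0 := 32 → I/I/I/M on L0; bus (none); mem=43
  op11 P3: store L0 := 45 → I/I/I/M on L0; bus (none); mem=43
  op12 P3: store L1 := 65 → I/I/I/M on L1; bus BusRdX; mem=0
  op13 P0: load  L0 → S/I/I/S on L0; bus BusRd Flush; mem=45
  op14 P1: load  L0 → S/S/I/S on L0; bus BusRd; mem=45
  op15 P1: store L0 := 46 → I/M/I/I on L0; bus BusRdX; mem=45
  op16 P2: load  L1 → I/I/S/S on L1; bus BusRd Flush; mem=65
  op17 P0: store L1 := 53 → M/I/I/I on L1; bus BusRdX; mem=65
  op18 P1: load  L0 → I/M/I/I on L0; bus (none); mem=45
  op19 P0: load  L1 → M/I/I/I on L1; bus (none); mem=65
  op20 P1: load  L0 → I/M/I/I on L0; bus (none); mem=45
  op21 P1: load  L1 → S/S/I/I on L1; bus BusRd Flush; mem=53
  op22 P0: load  L0 → S/S/I/I on L0; bus BusRd Flush; mem=46
  op23 P2: load  L0 → S/S/S/I on L0; bus BusRd; mem=46
  op24 P0: load  L0 → S/S/S/I on L0; bus (none); mem=46
  op25 P2: load  L0 → S/S/S/I on L0; bus (none); mem=46

memory[L1] = 53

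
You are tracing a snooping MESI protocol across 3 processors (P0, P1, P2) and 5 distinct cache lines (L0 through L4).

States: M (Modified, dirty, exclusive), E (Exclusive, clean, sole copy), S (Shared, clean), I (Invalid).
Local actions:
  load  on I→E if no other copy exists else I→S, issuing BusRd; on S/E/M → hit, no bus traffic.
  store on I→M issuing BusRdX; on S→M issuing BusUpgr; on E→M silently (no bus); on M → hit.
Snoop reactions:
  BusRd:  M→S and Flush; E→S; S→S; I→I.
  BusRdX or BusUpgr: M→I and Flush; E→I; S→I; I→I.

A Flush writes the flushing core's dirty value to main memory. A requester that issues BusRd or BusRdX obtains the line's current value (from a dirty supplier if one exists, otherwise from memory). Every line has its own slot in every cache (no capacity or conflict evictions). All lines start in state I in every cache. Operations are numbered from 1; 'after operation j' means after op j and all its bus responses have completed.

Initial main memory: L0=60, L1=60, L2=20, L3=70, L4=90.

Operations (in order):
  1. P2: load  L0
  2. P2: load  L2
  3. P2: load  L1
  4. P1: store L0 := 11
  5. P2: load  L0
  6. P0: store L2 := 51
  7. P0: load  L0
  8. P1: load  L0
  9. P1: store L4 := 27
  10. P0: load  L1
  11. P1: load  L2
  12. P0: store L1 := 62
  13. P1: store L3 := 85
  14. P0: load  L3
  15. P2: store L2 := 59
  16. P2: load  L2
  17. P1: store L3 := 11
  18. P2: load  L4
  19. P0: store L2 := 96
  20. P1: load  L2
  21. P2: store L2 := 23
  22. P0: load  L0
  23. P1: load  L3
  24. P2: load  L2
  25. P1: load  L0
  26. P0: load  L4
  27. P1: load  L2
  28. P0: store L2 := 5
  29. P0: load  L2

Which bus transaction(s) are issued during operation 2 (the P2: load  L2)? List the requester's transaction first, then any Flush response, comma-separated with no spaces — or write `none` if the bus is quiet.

bus = BusRd

step 1: P2: load  L0  ⟶  IIE  (L0)  txn=BusRd  M[L0]=60
step 2: P2: load  L2  ⟶  IIE  (L2)  txn=BusRd  M[L2]=20
step 3: P2: load  L1  ⟶  IIE  (L1)  txn=BusRd  M[L1]=60
step 4: P1: store L0 := 11  ⟶  IMI  (L0)  txn=BusRdX  M[L0]=60
step 5: P2: load  L0  ⟶  ISS  (L0)  txn=BusRd+Flush  M[L0]=11
step 6: P0: store L2 := 51  ⟶  MII  (L2)  txn=BusRdX  M[L2]=20
step 7: P0: load  L0  ⟶  SSS  (L0)  txn=BusRd  M[L0]=11
step 8: P1: load  L0  ⟶  SSS  (L0)  txn=∅  M[L0]=11
step 9: P1: store L4 := 27  ⟶  IMI  (L4)  txn=BusRdX  M[L4]=90
step 10: P0: load  L1  ⟶  SIS  (L1)  txn=BusRd  M[L1]=60
step 11: P1: load  L2  ⟶  SSI  (L2)  txn=BusRd+Flush  M[L2]=51
step 12: P0: store L1 := 62  ⟶  MII  (L1)  txn=BusUpgr  M[L1]=60
step 13: P1: store L3 := 85  ⟶  IMI  (L3)  txn=BusRdX  M[L3]=70
step 14: P0: load  L3  ⟶  SSI  (L3)  txn=BusRd+Flush  M[L3]=85
step 15: P2: store L2 := 59  ⟶  IIM  (L2)  txn=BusRdX  M[L2]=51
step 16: P2: load  L2  ⟶  IIM  (L2)  txn=∅  M[L2]=51
step 17: P1: store L3 := 11  ⟶  IMI  (L3)  txn=BusUpgr  M[L3]=85
step 18: P2: load  L4  ⟶  ISS  (L4)  txn=BusRd+Flush  M[L4]=27
step 19: P0: store L2 := 96  ⟶  MII  (L2)  txn=BusRdX+Flush  M[L2]=59
step 20: P1: load  L2  ⟶  SSI  (L2)  txn=BusRd+Flush  M[L2]=96
step 21: P2: store L2 := 23  ⟶  IIM  (L2)  txn=BusRdX  M[L2]=96
step 22: P0: load  L0  ⟶  SSS  (L0)  txn=∅  M[L0]=11
step 23: P1: load  L3  ⟶  IMI  (L3)  txn=∅  M[L3]=85
step 24: P2: load  L2  ⟶  IIM  (L2)  txn=∅  M[L2]=96
step 25: P1: load  L0  ⟶  SSS  (L0)  txn=∅  M[L0]=11
step 26: P0: load  L4  ⟶  SSS  (L4)  txn=BusRd  M[L4]=27
step 27: P1: load  L2  ⟶  ISS  (L2)  txn=BusRd+Flush  M[L2]=23
step 28: P0: store L2 := 5  ⟶  MII  (L2)  txn=BusRdX  M[L2]=23
step 29: P0: load  L2  ⟶  MII  (L2)  txn=∅  M[L2]=23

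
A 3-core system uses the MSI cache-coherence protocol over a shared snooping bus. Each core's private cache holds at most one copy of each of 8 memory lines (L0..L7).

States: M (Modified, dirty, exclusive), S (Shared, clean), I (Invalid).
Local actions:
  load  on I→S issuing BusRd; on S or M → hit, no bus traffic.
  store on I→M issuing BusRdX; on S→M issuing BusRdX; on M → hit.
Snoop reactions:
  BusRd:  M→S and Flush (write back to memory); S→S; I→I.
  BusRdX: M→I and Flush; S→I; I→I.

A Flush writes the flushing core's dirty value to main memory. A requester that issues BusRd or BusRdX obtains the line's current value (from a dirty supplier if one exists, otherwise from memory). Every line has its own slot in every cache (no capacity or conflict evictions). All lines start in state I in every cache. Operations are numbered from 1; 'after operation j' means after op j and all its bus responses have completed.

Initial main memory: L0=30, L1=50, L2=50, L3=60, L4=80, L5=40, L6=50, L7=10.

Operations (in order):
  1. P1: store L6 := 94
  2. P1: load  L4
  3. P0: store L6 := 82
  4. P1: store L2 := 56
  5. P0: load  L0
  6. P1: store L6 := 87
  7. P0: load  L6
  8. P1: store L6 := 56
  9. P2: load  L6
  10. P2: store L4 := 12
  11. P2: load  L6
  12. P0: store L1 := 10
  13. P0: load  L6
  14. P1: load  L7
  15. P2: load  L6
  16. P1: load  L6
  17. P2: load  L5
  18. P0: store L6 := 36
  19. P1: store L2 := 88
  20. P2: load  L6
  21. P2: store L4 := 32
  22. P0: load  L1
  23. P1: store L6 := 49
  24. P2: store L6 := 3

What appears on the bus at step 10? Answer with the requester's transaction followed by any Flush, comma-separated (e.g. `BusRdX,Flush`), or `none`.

bus = BusRdX

step 1: P1: store L6 := 94  ⟶  IMI  (L6)  txn=BusRdX  M[L6]=50
step 2: P1: load  L4  ⟶  ISI  (L4)  txn=BusRd  M[L4]=80
step 3: P0: store L6 := 82  ⟶  MII  (L6)  txn=BusRdX+Flush  M[L6]=94
step 4: P1: store L2 := 56  ⟶  IMI  (L2)  txn=BusRdX  M[L2]=50
step 5: P0: load  L0  ⟶  SII  (L0)  txn=BusRd  M[L0]=30
step 6: P1: store L6 := 87  ⟶  IMI  (L6)  txn=BusRdX+Flush  M[L6]=82
step 7: P0: load  L6  ⟶  SSI  (L6)  txn=BusRd+Flush  M[L6]=87
step 8: P1: store L6 := 56  ⟶  IMI  (L6)  txn=BusRdX  M[L6]=87
step 9: P2: load  L6  ⟶  ISS  (L6)  txn=BusRd+Flush  M[L6]=56
step 10: P2: store L4 := 12  ⟶  IIM  (L4)  txn=BusRdX  M[L4]=80
step 11: P2: load  L6  ⟶  ISS  (L6)  txn=∅  M[L6]=56
step 12: P0: store L1 := 10  ⟶  MII  (L1)  txn=BusRdX  M[L1]=50
step 13: P0: load  L6  ⟶  SSS  (L6)  txn=BusRd  M[L6]=56
step 14: P1: load  L7  ⟶  ISI  (L7)  txn=BusRd  M[L7]=10
step 15: P2: load  L6  ⟶  SSS  (L6)  txn=∅  M[L6]=56
step 16: P1: load  L6  ⟶  SSS  (L6)  txn=∅  M[L6]=56
step 17: P2: load  L5  ⟶  IIS  (L5)  txn=BusRd  M[L5]=40
step 18: P0: store L6 := 36  ⟶  MII  (L6)  txn=BusRdX  M[L6]=56
step 19: P1: store L2 := 88  ⟶  IMI  (L2)  txn=∅  M[L2]=50
step 20: P2: load  L6  ⟶  SIS  (L6)  txn=BusRd+Flush  M[L6]=36
step 21: P2: store L4 := 32  ⟶  IIM  (L4)  txn=∅  M[L4]=80
step 22: P0: load  L1  ⟶  MII  (L1)  txn=∅  M[L1]=50
step 23: P1: store L6 := 49  ⟶  IMI  (L6)  txn=BusRdX  M[L6]=36
step 24: P2: store L6 := 3  ⟶  IIM  (L6)  txn=BusRdX+Flush  M[L6]=49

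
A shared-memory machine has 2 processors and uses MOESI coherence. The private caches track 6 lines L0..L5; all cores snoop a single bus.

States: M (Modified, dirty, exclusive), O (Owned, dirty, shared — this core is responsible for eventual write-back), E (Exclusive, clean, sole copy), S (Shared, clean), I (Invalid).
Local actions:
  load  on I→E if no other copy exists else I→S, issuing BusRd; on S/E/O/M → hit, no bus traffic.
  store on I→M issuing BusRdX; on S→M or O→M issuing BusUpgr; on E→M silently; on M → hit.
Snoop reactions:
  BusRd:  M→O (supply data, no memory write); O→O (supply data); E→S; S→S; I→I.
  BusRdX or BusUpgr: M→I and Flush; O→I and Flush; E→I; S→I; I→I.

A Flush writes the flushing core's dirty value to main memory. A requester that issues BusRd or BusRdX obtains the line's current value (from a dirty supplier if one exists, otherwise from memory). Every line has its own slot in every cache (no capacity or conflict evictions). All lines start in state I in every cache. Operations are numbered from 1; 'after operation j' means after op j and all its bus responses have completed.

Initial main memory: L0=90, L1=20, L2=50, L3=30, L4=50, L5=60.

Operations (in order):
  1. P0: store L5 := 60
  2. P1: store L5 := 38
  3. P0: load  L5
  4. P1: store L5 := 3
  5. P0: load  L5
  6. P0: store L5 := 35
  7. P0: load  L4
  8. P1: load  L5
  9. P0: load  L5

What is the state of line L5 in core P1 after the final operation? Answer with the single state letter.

state = S

[1] P0: store L5 := 60 | P0:M(60), P1:I | bus: BusRdX
[2] P1: store L5 := 38 | P0:I, P1:M(38) | bus: BusRdX,Flush
[3] P0: load  L5 | P0:S(38), P1:O(38) | bus: BusRd
[4] P1: store L5 := 3 | P0:I, P1:M(3) | bus: BusUpgr
[5] P0: load  L5 | P0:S(3), P1:O(3) | bus: BusRd
[6] P0: store L5 := 35 | P0:M(35), P1:I | bus: BusUpgr,Flush
[7] P0: load  L4 | P0:E(50), P1:I | bus: BusRd
[8] P1: load  L5 | P0:O(35), P1:S(35) | bus: BusRd
[9] P0: load  L5 | P0:O(35), P1:S(35) | bus: none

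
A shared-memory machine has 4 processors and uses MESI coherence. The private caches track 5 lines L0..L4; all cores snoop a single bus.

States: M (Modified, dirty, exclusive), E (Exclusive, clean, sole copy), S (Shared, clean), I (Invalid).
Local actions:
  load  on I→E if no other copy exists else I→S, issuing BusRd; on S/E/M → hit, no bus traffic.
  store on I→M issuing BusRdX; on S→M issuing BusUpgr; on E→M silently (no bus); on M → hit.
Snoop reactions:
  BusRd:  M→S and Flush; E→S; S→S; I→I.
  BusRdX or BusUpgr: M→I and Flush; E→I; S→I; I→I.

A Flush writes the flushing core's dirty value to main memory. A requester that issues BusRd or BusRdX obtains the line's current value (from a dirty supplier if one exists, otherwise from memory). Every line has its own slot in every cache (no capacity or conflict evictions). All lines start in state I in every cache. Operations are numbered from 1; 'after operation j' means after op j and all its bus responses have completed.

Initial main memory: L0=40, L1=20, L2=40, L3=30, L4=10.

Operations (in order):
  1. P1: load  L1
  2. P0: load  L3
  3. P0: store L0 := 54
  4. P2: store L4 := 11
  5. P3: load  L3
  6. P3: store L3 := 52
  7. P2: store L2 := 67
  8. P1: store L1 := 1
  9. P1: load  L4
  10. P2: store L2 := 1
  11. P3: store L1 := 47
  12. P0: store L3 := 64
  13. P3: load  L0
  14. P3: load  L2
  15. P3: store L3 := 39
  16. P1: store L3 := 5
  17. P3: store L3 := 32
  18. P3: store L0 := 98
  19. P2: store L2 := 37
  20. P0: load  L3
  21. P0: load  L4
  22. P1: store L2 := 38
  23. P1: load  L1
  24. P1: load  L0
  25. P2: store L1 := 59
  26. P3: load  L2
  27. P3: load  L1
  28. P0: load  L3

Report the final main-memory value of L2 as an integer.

[1] P1: load  L1 | P0:I, P1:E(20), P2:I, P3:I | bus: BusRd
[2] P0: load  L3 | P0:E(30), P1:I, P2:I, P3:I | bus: BusRd
[3] P0: store L0 := 54 | P0:M(54), P1:I, P2:I, P3:I | bus: BusRdX
[4] P2: store L4 := 11 | P0:I, P1:I, P2:M(11), P3:I | bus: BusRdX
[5] P3: load  L3 | P0:S(30), P1:I, P2:I, P3:S(30) | bus: BusRd
[6] P3: store L3 := 52 | P0:I, P1:I, P2:I, P3:M(52) | bus: BusUpgr
[7] P2: store L2 := 67 | P0:I, P1:I, P2:M(67), P3:I | bus: BusRdX
[8] P1: store L1 := 1 | P0:I, P1:M(1), P2:I, P3:I | bus: none
[9] P1: load  L4 | P0:I, P1:S(11), P2:S(11), P3:I | bus: BusRd,Flush
[10] P2: store L2 := 1 | P0:I, P1:I, P2:M(1), P3:I | bus: none
[11] P3: store L1 := 47 | P0:I, P1:I, P2:I, P3:M(47) | bus: BusRdX,Flush
[12] P0: store L3 := 64 | P0:M(64), P1:I, P2:I, P3:I | bus: BusRdX,Flush
[13] P3: load  L0 | P0:S(54), P1:I, P2:I, P3:S(54) | bus: BusRd,Flush
[14] P3: load  L2 | P0:I, P1:I, P2:S(1), P3:S(1) | bus: BusRd,Flush
[15] P3: store L3 := 39 | P0:I, P1:I, P2:I, P3:M(39) | bus: BusRdX,Flush
[16] P1: store L3 := 5 | P0:I, P1:M(5), P2:I, P3:I | bus: BusRdX,Flush
[17] P3: store L3 := 32 | P0:I, P1:I, P2:I, P3:M(32) | bus: BusRdX,Flush
[18] P3: store L0 := 98 | P0:I, P1:I, P2:I, P3:M(98) | bus: BusUpgr
[19] P2: store L2 := 37 | P0:I, P1:I, P2:M(37), P3:I | bus: BusUpgr
[20] P0: load  L3 | P0:S(32), P1:I, P2:I, P3:S(32) | bus: BusRd,Flush
[21] P0: load  L4 | P0:S(11), P1:S(11), P2:S(11), P3:I | bus: BusRd
[22] P1: store L2 := 38 | P0:I, P1:M(38), P2:I, P3:I | bus: BusRdX,Flush
[23] P1: load  L1 | P0:I, P1:S(47), P2:I, P3:S(47) | bus: BusRd,Flush
[24] P1: load  L0 | P0:I, P1:S(98), P2:I, P3:S(98) | bus: BusRd,Flush
[25] P2: store L1 := 59 | P0:I, P1:I, P2:M(59), P3:I | bus: BusRdX
[26] P3: load  L2 | P0:I, P1:S(38), P2:I, P3:S(38) | bus: BusRd,Flush
[27] P3: load  L1 | P0:I, P1:I, P2:S(59), P3:S(59) | bus: BusRd,Flush
[28] P0: load  L3 | P0:S(32), P1:I, P2:I, P3:S(32) | bus: none

memory[L2] = 38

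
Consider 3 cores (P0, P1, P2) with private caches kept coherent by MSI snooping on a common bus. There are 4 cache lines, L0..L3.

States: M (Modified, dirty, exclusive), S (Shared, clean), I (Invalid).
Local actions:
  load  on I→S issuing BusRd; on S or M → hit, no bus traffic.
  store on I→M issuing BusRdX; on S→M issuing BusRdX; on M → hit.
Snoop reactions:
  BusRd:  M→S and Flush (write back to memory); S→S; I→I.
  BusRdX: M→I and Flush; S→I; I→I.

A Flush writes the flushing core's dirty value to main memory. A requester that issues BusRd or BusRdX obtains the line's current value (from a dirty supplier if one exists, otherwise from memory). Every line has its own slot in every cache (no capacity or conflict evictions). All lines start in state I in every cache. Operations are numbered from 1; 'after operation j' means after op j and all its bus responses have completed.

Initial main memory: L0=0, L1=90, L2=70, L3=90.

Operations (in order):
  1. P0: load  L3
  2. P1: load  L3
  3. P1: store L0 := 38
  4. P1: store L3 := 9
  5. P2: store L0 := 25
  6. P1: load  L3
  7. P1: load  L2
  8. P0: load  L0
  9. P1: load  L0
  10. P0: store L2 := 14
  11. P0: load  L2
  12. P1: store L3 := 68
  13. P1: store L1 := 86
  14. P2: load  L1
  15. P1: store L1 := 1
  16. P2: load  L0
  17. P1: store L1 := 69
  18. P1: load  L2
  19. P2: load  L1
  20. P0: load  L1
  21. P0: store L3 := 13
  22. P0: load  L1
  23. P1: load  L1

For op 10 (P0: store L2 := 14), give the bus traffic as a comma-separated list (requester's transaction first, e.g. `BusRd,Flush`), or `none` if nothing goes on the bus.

1. P0: load  L3  bus=[BusRd]  L3: P0=S P1=I P2=I  mem[L3]=90
2. P1: load  L3  bus=[BusRd]  L3: P0=S P1=S P2=I  mem[L3]=90
3. P1: store L0 := 38  bus=[BusRdX]  L0: P0=I P1=M P2=I  mem[L0]=0
4. P1: store L3 := 9  bus=[BusRdX]  L3: P0=I P1=M P2=I  mem[L3]=90
5. P2: store L0 := 25  bus=[BusRdX,Flush]  L0: P0=I P1=I P2=M  mem[L0]=38
6. P1: load  L3  bus=[-]  L3: P0=I P1=M P2=I  mem[L3]=90
7. P1: load  L2  bus=[BusRd]  L2: P0=I P1=S P2=I  mem[L2]=70
8. P0: load  L0  bus=[BusRd,Flush]  L0: P0=S P1=I P2=S  mem[L0]=25
9. P1: load  L0  bus=[BusRd]  L0: P0=S P1=S P2=S  mem[L0]=25
10. P0: store L2 := 14  bus=[BusRdX]  L2: P0=M P1=I P2=I  mem[L2]=70
11. P0: load  L2  bus=[-]  L2: P0=M P1=I P2=I  mem[L2]=70
12. P1: store L3 := 68  bus=[-]  L3: P0=I P1=M P2=I  mem[L3]=90
13. P1: store L1 := 86  bus=[BusRdX]  L1: P0=I P1=M P2=I  mem[L1]=90
14. P2: load  L1  bus=[BusRd,Flush]  L1: P0=I P1=S P2=S  mem[L1]=86
15. P1: store L1 := 1  bus=[BusRdX]  L1: P0=I P1=M P2=I  mem[L1]=86
16. P2: load  L0  bus=[-]  L0: P0=S P1=S P2=S  mem[L0]=25
17. P1: store L1 := 69  bus=[-]  L1: P0=I P1=M P2=I  mem[L1]=86
18. P1: load  L2  bus=[BusRd,Flush]  L2: P0=S P1=S P2=I  mem[L2]=14
19. P2: load  L1  bus=[BusRd,Flush]  L1: P0=I P1=S P2=S  mem[L1]=69
20. P0: load  L1  bus=[BusRd]  L1: P0=S P1=S P2=S  mem[L1]=69
21. P0: store L3 := 13  bus=[BusRdX,Flush]  L3: P0=M P1=I P2=I  mem[L3]=68
22. P0: load  L1  bus=[-]  L1: P0=S P1=S P2=S  mem[L1]=69
23. P1: load  L1  bus=[-]  L1: P0=S P1=S P2=S  mem[L1]=69

bus = BusRdX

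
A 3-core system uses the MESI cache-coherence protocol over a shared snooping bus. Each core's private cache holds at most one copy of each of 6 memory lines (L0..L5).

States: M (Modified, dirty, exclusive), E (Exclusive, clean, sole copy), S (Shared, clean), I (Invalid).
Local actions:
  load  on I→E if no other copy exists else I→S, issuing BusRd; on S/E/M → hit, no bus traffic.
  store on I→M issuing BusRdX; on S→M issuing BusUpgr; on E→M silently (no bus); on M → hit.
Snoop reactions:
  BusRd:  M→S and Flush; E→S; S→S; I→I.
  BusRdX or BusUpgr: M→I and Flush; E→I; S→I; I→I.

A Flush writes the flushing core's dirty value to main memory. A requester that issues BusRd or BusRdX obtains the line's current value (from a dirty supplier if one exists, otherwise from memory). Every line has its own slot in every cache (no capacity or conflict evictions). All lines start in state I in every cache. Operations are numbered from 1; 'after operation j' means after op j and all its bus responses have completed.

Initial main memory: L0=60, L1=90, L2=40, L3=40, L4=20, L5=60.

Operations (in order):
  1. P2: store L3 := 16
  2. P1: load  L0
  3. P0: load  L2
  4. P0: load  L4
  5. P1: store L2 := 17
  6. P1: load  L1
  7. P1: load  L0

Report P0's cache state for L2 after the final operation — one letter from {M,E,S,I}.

state = I

1. P2: store L3 := 16  bus=[BusRdX]  L3: P0=I P1=I P2=M  mem[L3]=40
2. P1: load  L0  bus=[BusRd]  L0: P0=I P1=E P2=I  mem[L0]=60
3. P0: load  L2  bus=[BusRd]  L2: P0=E P1=I P2=I  mem[L2]=40
4. P0: load  L4  bus=[BusRd]  L4: P0=E P1=I P2=I  mem[L4]=20
5. P1: store L2 := 17  bus=[BusRdX]  L2: P0=I P1=M P2=I  mem[L2]=40
6. P1: load  L1  bus=[BusRd]  L1: P0=I P1=E P2=I  mem[L1]=90
7. P1: load  L0  bus=[-]  L0: P0=I P1=E P2=I  mem[L0]=60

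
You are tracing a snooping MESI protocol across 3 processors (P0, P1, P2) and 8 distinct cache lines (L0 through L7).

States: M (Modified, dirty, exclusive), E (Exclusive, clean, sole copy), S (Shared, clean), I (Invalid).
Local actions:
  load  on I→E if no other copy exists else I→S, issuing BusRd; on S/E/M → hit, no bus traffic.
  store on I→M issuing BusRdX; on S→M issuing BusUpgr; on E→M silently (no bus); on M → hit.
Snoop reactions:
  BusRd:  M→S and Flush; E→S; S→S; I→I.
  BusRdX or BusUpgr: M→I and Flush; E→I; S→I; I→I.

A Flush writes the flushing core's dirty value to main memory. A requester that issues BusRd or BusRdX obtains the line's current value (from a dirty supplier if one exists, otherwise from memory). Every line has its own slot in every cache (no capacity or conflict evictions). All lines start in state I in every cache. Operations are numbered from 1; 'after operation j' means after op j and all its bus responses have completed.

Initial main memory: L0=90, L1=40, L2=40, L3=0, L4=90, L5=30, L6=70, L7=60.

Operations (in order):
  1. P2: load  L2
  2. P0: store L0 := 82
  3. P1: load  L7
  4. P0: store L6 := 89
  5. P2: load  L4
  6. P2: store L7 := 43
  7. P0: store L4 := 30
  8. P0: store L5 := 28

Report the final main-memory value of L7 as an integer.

  op1 P2: load  L2 → I/I/E on L2; bus BusRd; mem=40
  op2 P0: store L0 := 82 → M/I/I on L0; bus BusRdX; mem=90
  op3 P1: load  L7 → I/E/I on L7; bus BusRd; mem=60
  op4 P0: store L6 := 89 → M/I/I on L6; bus BusRdX; mem=70
  op5 P2: load  L4 → I/I/E on L4; bus BusRd; mem=90
  op6 P2: store L7 := 43 → I/I/M on L7; bus BusRdX; mem=60
  op7 P0: store L4 := 30 → M/I/I on L4; bus BusRdX; mem=90
  op8 P0: store L5 := 28 → M/I/I on L5; bus BusRdX; mem=30

memory[L7] = 60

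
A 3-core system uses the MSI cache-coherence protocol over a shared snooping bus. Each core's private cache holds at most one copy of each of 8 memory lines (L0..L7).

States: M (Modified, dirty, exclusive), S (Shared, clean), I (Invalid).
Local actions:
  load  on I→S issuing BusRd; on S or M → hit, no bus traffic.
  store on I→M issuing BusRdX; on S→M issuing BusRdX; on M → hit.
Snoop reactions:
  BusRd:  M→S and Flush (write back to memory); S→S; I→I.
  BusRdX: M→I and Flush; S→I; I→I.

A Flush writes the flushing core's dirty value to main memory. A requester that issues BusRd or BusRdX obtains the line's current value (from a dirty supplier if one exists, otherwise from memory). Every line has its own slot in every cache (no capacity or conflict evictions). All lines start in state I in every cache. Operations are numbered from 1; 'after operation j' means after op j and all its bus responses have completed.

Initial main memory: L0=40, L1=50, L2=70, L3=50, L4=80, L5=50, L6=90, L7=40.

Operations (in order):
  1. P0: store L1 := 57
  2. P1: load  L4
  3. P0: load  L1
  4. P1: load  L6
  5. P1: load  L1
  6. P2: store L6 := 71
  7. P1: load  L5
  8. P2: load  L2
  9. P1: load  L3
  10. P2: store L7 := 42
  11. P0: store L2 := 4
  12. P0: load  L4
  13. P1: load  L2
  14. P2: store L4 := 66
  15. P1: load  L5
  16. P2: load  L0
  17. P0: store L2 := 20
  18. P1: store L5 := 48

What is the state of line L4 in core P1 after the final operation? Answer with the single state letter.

state = I

[1] P0: store L1 := 57 | P0:M(57), P1:I, P2:I | bus: BusRdX
[2] P1: load  L4 | P0:I, P1:S(80), P2:I | bus: BusRd
[3] P0: load  L1 | P0:M(57), P1:I, P2:I | bus: none
[4] P1: load  L6 | P0:I, P1:S(90), P2:I | bus: BusRd
[5] P1: load  L1 | P0:S(57), P1:S(57), P2:I | bus: BusRd,Flush
[6] P2: store L6 := 71 | P0:I, P1:I, P2:M(71) | bus: BusRdX
[7] P1: load  L5 | P0:I, P1:S(50), P2:I | bus: BusRd
[8] P2: load  L2 | P0:I, P1:I, P2:S(70) | bus: BusRd
[9] P1: load  L3 | P0:I, P1:S(50), P2:I | bus: BusRd
[10] P2: store L7 := 42 | P0:I, P1:I, P2:M(42) | bus: BusRdX
[11] P0: store L2 := 4 | P0:M(4), P1:I, P2:I | bus: BusRdX
[12] P0: load  L4 | P0:S(80), P1:S(80), P2:I | bus: BusRd
[13] P1: load  L2 | P0:S(4), P1:S(4), P2:I | bus: BusRd,Flush
[14] P2: store L4 := 66 | P0:I, P1:I, P2:M(66) | bus: BusRdX
[15] P1: load  L5 | P0:I, P1:S(50), P2:I | bus: none
[16] P2: load  L0 | P0:I, P1:I, P2:S(40) | bus: BusRd
[17] P0: store L2 := 20 | P0:M(20), P1:I, P2:I | bus: BusRdX
[18] P1: store L5 := 48 | P0:I, P1:M(48), P2:I | bus: BusRdX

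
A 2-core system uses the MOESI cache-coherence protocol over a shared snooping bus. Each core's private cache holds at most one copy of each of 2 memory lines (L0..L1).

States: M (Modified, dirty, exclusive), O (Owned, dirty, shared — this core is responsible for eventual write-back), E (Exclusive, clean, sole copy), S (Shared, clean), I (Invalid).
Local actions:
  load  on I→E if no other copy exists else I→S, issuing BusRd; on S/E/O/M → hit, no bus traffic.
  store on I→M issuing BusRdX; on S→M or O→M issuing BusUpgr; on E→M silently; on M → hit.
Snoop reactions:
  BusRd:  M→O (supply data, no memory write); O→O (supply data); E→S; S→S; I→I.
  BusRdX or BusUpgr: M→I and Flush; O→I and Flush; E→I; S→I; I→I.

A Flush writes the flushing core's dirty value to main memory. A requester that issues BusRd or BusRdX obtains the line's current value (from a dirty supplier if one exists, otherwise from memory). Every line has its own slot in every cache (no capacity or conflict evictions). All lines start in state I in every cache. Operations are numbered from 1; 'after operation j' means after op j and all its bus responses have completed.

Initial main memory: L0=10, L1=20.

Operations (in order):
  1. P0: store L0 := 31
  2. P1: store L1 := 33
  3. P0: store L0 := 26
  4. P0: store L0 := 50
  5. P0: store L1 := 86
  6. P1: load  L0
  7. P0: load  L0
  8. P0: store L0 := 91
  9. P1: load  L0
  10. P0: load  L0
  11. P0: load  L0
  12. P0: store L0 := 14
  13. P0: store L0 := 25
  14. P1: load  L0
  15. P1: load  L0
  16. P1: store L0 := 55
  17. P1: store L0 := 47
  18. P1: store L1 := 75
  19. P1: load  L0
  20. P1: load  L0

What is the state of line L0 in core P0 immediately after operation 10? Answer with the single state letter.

state = O

step 1: P0: store L0 := 31  ⟶  MI  (L0)  txn=BusRdX  M[L0]=10
step 2: P1: store L1 := 33  ⟶  IM  (L1)  txn=BusRdX  M[L1]=20
step 3: P0: store L0 := 26  ⟶  MI  (L0)  txn=∅  M[L0]=10
step 4: P0: store L0 := 50  ⟶  MI  (L0)  txn=∅  M[L0]=10
step 5: P0: store L1 := 86  ⟶  MI  (L1)  txn=BusRdX+Flush  M[L1]=33
step 6: P1: load  L0  ⟶  OS  (L0)  txn=BusRd  M[L0]=10
step 7: P0: load  L0  ⟶  OS  (L0)  txn=∅  M[L0]=10
step 8: P0: store L0 := 91  ⟶  MI  (L0)  txn=BusUpgr  M[L0]=10
step 9: P1: load  L0  ⟶  OS  (L0)  txn=BusRd  M[L0]=10
step 10: P0: load  L0  ⟶  OS  (L0)  txn=∅  M[L0]=10
step 11: P0: load  L0  ⟶  OS  (L0)  txn=∅  M[L0]=10
step 12: P0: store L0 := 14  ⟶  MI  (L0)  txn=BusUpgr  M[L0]=10
step 13: P0: store L0 := 25  ⟶  MI  (L0)  txn=∅  M[L0]=10
step 14: P1: load  L0  ⟶  OS  (L0)  txn=BusRd  M[L0]=10
step 15: P1: load  L0  ⟶  OS  (L0)  txn=∅  M[L0]=10
step 16: P1: store L0 := 55  ⟶  IM  (L0)  txn=BusUpgr+Flush  M[L0]=25
step 17: P1: store L0 := 47  ⟶  IM  (L0)  txn=∅  M[L0]=25
step 18: P1: store L1 := 75  ⟶  IM  (L1)  txn=BusRdX+Flush  M[L1]=86
step 19: P1: load  L0  ⟶  IM  (L0)  txn=∅  M[L0]=25
step 20: P1: load  L0  ⟶  IM  (L0)  txn=∅  M[L0]=25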